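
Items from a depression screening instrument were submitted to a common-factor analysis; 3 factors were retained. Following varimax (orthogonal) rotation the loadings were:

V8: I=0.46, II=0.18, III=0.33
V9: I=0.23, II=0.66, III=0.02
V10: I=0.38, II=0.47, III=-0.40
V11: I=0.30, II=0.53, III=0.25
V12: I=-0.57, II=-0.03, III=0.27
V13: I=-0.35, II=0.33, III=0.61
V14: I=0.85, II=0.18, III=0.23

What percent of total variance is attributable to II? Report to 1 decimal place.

SS loadings for II = 0.18² + 0.66² + 0.47² + 0.53² + (-0.03)² + 0.33² + 0.18² = 1.1120
With 7 standardized items, total variance = 7. Proportion = 1.1120/7 = 0.1589 → 15.89%.

15.9%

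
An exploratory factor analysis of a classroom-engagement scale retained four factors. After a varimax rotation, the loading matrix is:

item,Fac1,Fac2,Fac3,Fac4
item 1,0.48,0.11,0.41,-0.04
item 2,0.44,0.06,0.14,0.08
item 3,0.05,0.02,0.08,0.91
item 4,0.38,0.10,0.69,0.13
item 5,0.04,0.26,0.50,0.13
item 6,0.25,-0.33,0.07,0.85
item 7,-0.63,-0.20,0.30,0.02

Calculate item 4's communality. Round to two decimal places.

0.65

h² = 0.38² + 0.10² + 0.69² + 0.13² = 0.1444 + 0.0100 + 0.4761 + 0.0169 = 0.6474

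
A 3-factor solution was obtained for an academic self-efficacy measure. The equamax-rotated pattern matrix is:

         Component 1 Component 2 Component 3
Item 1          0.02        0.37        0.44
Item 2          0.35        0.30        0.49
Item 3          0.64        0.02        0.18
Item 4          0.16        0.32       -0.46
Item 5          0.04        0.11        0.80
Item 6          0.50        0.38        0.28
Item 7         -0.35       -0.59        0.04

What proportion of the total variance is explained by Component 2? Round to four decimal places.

SS loadings for Component 2 = 0.37² + 0.30² + 0.02² + 0.32² + 0.11² + 0.38² + (-0.59)² = 0.8343
Proportion of variance = 0.8343 / 7 = 0.1192.

0.1192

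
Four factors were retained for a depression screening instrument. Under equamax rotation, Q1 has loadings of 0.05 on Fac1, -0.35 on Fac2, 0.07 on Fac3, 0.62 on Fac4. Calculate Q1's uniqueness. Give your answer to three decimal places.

0.486

h² = 0.05² + (-0.35)² + 0.07² + 0.62² = 0.0025 + 0.1225 + 0.0049 + 0.3844 = 0.5143
Uniqueness u² = 1 − h² = 1 − 0.5143 = 0.4857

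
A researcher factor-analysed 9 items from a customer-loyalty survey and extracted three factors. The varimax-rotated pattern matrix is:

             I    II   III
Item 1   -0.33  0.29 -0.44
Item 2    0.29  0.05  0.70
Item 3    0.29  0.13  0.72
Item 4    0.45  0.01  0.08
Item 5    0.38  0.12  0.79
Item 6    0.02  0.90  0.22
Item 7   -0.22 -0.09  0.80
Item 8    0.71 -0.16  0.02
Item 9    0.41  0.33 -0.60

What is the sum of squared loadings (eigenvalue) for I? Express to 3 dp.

1.345

SS loadings for I = (-0.33)² + 0.29² + 0.29² + 0.45² + 0.38² + 0.02² + (-0.22)² + 0.71² + 0.41² = 0.1089 + 0.0841 + 0.0841 + 0.2025 + 0.1444 + 0.0004 + 0.0484 + 0.5041 + 0.1681 = 1.3450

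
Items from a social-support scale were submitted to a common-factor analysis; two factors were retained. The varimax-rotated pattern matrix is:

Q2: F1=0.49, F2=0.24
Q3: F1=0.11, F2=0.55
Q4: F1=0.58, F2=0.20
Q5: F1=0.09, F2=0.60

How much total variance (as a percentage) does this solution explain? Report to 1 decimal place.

SS loadings by factor: 0.5967, 0.7601; total = 1.3568.
Total variance with 4 standardized items is 4, so the solution explains 1.3568/4 = 0.3392 = 33.92%.

33.9%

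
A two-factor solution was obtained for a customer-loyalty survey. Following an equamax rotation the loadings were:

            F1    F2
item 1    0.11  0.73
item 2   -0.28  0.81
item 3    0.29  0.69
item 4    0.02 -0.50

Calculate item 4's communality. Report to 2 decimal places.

h² = 0.02² + (-0.50)² = 0.0004 + 0.2500 = 0.2504

0.25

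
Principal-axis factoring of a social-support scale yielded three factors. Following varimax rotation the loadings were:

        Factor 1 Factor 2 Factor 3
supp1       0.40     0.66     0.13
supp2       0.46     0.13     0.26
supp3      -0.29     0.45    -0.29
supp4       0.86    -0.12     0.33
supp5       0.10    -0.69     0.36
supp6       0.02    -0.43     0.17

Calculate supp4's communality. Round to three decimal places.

0.863

h² = 0.86² + (-0.12)² + 0.33² = 0.7396 + 0.0144 + 0.1089 = 0.8629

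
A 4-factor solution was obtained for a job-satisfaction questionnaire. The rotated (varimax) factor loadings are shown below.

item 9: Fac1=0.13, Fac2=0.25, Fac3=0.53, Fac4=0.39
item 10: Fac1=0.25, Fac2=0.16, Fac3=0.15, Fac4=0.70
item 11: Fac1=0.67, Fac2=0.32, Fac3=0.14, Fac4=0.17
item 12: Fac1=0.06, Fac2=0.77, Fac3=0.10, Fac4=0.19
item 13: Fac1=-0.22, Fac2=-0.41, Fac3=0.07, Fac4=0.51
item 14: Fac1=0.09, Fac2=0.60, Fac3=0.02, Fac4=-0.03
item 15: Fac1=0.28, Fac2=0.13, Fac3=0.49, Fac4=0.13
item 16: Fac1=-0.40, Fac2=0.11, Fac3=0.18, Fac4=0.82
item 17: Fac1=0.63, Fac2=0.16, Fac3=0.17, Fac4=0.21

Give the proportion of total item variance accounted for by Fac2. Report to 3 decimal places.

0.152

SS loadings for Fac2 = 0.25² + 0.16² + 0.32² + 0.77² + (-0.41)² + 0.60² + 0.13² + 0.11² + 0.16² = 1.3661
Proportion of variance = 1.3661 / 9 = 0.1518.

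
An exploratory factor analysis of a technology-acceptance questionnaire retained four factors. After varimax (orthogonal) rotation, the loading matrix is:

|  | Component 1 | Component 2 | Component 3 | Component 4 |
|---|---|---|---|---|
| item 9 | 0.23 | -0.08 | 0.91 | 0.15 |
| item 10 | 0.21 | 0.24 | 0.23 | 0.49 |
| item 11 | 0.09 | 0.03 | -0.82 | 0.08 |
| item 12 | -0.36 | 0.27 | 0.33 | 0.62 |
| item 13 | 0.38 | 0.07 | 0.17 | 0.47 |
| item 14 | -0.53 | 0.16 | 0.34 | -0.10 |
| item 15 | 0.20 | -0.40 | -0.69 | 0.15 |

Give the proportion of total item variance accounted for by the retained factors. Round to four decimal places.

0.6026

SS loadings by factor: 0.7000, 0.3283, 2.2829, 0.9068; total = 4.2180.
Total variance with 7 standardized items is 7, so the solution explains 4.2180/7 = 0.6026.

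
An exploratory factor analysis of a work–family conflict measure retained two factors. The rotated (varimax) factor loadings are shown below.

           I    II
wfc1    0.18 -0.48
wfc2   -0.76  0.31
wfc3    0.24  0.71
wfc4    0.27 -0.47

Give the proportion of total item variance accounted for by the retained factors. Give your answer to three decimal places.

Communalities: 0.2628, 0.6737, 0.5617, 0.2938; Σh² = 1.7920.
Total variance with 4 standardized items is 4, so the solution explains 1.7920/4 = 0.4480.

0.448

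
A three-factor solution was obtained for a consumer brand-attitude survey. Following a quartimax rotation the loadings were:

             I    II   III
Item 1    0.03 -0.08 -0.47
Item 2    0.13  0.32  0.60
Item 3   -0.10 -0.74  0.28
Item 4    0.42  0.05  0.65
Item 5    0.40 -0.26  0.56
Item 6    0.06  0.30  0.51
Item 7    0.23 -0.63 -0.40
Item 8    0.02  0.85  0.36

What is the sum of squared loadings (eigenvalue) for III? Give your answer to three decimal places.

SS loadings for III = (-0.47)² + 0.60² + 0.28² + 0.65² + 0.56² + 0.51² + (-0.40)² + 0.36² = 0.2209 + 0.3600 + 0.0784 + 0.4225 + 0.3136 + 0.2601 + 0.1600 + 0.1296 = 1.9451

1.945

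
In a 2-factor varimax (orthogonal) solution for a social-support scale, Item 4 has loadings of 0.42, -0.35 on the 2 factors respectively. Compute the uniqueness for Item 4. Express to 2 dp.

h² = 0.42² + (-0.35)² = 0.1764 + 0.1225 = 0.2989
Uniqueness u² = 1 − h² = 1 − 0.2989 = 0.7011

0.70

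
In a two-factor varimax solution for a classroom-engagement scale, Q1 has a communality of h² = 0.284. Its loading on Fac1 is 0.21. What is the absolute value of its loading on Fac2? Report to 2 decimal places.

Under orthogonal rotation h² = Σλ², so λ_Fac2² = h² − (0.0441) = 0.284 − 0.0441 = 0.2399.
|λ| = √0.2399 = 0.4898.

0.49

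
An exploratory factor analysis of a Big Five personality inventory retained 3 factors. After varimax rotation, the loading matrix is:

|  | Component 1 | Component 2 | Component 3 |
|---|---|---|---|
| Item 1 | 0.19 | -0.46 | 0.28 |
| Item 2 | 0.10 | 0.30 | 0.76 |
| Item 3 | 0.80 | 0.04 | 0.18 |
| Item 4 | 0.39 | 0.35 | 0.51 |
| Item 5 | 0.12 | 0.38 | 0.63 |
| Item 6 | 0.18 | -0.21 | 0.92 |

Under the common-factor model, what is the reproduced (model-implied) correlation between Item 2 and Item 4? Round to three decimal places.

0.532

r̂ = Σ λ_i·λ_j across factors = (0.10)(0.39) + (0.30)(0.35) + (0.76)(0.51)
  = +0.0390 +0.1050 +0.3876 = 0.5316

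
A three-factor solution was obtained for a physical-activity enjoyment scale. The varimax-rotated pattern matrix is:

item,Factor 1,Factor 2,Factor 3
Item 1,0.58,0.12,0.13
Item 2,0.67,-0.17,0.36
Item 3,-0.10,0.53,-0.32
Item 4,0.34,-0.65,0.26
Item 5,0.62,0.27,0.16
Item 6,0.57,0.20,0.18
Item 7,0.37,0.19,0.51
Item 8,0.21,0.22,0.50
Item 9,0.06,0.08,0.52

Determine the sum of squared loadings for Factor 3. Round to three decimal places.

1.155

SS loadings for Factor 3 = 0.13² + 0.36² + (-0.32)² + 0.26² + 0.16² + 0.18² + 0.51² + 0.50² + 0.52² = 0.0169 + 0.1296 + 0.1024 + 0.0676 + 0.0256 + 0.0324 + 0.2601 + 0.2500 + 0.2704 = 1.1550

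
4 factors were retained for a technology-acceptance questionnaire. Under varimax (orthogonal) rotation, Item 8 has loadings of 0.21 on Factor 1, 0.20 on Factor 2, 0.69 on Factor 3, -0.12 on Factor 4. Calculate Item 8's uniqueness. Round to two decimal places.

h² = 0.21² + 0.20² + 0.69² + (-0.12)² = 0.0441 + 0.0400 + 0.4761 + 0.0144 = 0.5746
Uniqueness u² = 1 − h² = 1 − 0.5746 = 0.4254

0.43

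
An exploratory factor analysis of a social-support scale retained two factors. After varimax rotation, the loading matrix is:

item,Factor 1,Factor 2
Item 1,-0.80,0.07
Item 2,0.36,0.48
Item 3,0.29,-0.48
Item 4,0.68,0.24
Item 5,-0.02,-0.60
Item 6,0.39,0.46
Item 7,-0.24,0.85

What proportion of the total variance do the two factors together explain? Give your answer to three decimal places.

SS loadings by factor: 1.5262, 1.8174; total = 3.3436.
Total variance with 7 standardized items is 7, so the solution explains 3.3436/7 = 0.4777.

0.478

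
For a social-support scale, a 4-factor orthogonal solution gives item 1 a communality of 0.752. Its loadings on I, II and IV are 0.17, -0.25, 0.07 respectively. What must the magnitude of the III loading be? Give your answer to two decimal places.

Under orthogonal rotation h² = Σλ², so λ_III² = h² − (0.0963) = 0.752 − 0.0963 = 0.6557.
|λ| = √0.6557 = 0.8098.

0.81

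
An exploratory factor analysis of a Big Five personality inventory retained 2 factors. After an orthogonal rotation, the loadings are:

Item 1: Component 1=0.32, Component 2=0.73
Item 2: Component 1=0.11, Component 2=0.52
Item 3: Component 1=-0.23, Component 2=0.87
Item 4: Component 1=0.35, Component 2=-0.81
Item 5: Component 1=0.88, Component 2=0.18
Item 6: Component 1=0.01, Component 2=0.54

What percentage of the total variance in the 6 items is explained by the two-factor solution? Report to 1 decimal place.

SS loadings by factor: 1.0644, 2.5403; total = 3.6047.
Total variance with 6 standardized items is 6, so the solution explains 3.6047/6 = 0.6008 = 60.08%.

60.1%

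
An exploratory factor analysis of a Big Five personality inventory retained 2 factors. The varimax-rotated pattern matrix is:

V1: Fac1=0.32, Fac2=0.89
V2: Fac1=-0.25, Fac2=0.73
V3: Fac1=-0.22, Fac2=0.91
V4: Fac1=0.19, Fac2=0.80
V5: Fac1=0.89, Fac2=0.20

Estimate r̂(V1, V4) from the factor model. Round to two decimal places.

r̂ = Σ λ_i·λ_j across factors = (0.32)(0.19) + (0.89)(0.80)
  = +0.0608 +0.7120 = 0.7728

0.77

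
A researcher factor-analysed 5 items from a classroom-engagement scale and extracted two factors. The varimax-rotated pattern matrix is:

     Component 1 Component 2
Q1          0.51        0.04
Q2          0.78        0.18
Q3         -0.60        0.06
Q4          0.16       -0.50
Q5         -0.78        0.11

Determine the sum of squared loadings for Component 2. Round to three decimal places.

0.300

SS loadings for Component 2 = 0.04² + 0.18² + 0.06² + (-0.50)² + 0.11² = 0.0016 + 0.0324 + 0.0036 + 0.2500 + 0.0121 = 0.2997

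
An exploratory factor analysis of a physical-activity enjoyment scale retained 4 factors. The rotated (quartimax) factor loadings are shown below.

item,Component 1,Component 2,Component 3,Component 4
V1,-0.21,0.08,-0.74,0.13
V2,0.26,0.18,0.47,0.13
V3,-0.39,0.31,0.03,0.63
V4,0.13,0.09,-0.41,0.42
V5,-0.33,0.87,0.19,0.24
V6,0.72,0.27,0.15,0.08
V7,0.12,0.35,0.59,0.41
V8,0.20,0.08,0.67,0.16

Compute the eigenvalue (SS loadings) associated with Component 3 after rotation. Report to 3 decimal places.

SS loadings for Component 3 = (-0.74)² + 0.47² + 0.03² + (-0.41)² + 0.19² + 0.15² + 0.59² + 0.67² = 0.5476 + 0.2209 + 0.0009 + 0.1681 + 0.0361 + 0.0225 + 0.3481 + 0.4489 = 1.7931

1.793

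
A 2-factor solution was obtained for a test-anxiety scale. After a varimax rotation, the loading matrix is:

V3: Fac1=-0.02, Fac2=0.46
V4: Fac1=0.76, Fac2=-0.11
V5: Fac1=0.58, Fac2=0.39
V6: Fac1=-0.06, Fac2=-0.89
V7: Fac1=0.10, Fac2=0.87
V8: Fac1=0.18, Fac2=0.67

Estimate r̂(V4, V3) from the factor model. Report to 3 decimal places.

-0.066

r̂ = Σ λ_i·λ_j across factors = (0.76)(-0.02) + (-0.11)(0.46)
  = -0.0152 -0.0506 = -0.0658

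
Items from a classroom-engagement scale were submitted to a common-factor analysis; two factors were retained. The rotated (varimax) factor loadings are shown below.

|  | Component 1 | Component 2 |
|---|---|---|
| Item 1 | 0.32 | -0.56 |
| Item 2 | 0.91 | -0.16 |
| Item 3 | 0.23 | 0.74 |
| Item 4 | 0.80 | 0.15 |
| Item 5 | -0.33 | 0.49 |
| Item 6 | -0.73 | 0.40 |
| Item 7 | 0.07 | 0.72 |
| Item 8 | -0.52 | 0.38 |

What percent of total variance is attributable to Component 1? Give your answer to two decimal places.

31.76%

SS loadings for Component 1 = 0.32² + 0.91² + 0.23² + 0.80² + (-0.33)² + (-0.73)² + 0.07² + (-0.52)² = 2.5405
With 8 standardized items, total variance = 8. Proportion = 2.5405/8 = 0.3176 → 31.76%.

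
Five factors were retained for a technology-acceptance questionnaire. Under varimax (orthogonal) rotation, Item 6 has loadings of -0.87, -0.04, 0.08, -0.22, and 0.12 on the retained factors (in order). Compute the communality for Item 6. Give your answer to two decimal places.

0.83

h² = (-0.87)² + (-0.04)² + 0.08² + (-0.22)² + 0.12² = 0.7569 + 0.0016 + 0.0064 + 0.0484 + 0.0144 = 0.8277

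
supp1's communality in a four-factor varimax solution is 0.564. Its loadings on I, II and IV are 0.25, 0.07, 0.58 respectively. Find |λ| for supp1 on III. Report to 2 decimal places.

0.40

Under orthogonal rotation h² = Σλ², so λ_III² = h² − (0.4038) = 0.564 − 0.4038 = 0.1602.
|λ| = √0.1602 = 0.4002.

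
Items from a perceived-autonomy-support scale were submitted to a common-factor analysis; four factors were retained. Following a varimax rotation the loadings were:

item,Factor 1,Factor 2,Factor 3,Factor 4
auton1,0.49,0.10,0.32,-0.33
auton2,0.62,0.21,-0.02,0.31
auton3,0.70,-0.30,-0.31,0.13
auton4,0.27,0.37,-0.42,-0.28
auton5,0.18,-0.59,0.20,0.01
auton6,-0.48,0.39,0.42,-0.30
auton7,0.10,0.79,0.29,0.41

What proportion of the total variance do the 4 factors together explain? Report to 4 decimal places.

SS loadings by factor: 1.4602, 1.4053, 0.6758, 0.5585; total = 4.0998.
Total variance with 7 standardized items is 7, so the solution explains 4.0998/7 = 0.5857.

0.5857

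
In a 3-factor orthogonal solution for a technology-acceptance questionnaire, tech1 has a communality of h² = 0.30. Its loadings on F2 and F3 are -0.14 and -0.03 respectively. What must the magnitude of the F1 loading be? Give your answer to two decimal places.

Under orthogonal rotation h² = Σλ², so λ_F1² = h² − (0.0205) = 0.30 − 0.0205 = 0.2795.
|λ| = √0.2795 = 0.5287.

0.53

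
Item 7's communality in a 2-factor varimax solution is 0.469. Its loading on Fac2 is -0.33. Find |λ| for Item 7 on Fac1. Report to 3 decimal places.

0.600

Under orthogonal rotation h² = Σλ², so λ_Fac1² = h² − (0.1089) = 0.469 − 0.1089 = 0.3601.
|λ| = √0.3601 = 0.6001.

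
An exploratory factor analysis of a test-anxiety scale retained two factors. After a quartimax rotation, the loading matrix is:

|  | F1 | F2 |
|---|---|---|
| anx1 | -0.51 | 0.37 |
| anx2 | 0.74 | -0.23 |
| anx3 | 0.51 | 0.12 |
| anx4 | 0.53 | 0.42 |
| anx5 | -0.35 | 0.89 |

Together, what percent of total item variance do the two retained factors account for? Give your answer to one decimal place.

SS loadings by factor: 1.4712, 1.1727; total = 2.6439.
Total variance with 5 standardized items is 5, so the solution explains 2.6439/5 = 0.5288 = 52.88%.

52.9%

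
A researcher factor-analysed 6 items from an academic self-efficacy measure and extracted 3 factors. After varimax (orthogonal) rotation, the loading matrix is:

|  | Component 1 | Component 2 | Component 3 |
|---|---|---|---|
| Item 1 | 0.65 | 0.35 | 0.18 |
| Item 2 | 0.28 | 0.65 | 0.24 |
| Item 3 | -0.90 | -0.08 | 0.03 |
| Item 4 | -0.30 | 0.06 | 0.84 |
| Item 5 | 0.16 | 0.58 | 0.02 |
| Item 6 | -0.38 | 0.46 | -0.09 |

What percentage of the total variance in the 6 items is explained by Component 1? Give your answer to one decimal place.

26.2%

SS loadings for Component 1 = 0.65² + 0.28² + (-0.90)² + (-0.30)² + 0.16² + (-0.38)² = 1.5709
With 6 standardized items, total variance = 6. Proportion = 1.5709/6 = 0.2618 → 26.18%.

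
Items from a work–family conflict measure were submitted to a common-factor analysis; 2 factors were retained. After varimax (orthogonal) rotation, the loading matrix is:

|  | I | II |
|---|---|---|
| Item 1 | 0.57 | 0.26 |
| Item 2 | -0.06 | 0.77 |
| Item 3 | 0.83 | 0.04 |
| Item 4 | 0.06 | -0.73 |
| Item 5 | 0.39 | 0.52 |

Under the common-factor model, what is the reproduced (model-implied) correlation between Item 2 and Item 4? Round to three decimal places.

r̂ = Σ λ_i·λ_j across factors = (-0.06)(0.06) + (0.77)(-0.73)
  = -0.0036 -0.5621 = -0.5657

-0.566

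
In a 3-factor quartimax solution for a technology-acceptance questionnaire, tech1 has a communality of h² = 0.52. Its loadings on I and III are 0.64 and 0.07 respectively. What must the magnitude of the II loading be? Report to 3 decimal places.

Under orthogonal rotation h² = Σλ², so λ_II² = h² − (0.4145) = 0.52 − 0.4145 = 0.1055.
|λ| = √0.1055 = 0.3248.

0.325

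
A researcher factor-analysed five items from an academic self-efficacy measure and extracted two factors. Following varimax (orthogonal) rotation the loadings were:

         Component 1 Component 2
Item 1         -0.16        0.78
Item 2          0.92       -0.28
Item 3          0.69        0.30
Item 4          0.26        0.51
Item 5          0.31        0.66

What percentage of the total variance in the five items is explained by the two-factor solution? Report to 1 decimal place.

SS loadings by factor: 1.5118, 1.4725; total = 2.9843.
Total variance with 5 standardized items is 5, so the solution explains 2.9843/5 = 0.5969 = 59.69%.

59.7%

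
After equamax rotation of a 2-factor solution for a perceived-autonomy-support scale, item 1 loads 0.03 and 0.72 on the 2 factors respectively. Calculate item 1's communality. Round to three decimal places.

h² = 0.03² + 0.72² = 0.0009 + 0.5184 = 0.5193

0.519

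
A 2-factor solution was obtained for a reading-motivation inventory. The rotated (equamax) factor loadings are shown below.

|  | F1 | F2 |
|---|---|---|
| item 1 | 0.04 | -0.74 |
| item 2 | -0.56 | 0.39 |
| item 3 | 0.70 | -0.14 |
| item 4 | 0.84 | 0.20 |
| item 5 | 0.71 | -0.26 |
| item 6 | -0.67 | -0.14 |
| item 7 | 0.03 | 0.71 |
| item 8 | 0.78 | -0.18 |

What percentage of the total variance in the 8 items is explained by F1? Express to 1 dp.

SS loadings for F1 = 0.04² + (-0.56)² + 0.70² + 0.84² + 0.71² + (-0.67)² + 0.03² + 0.78² = 3.0731
With 8 standardized items, total variance = 8. Proportion = 3.0731/8 = 0.3841 → 38.41%.

38.4%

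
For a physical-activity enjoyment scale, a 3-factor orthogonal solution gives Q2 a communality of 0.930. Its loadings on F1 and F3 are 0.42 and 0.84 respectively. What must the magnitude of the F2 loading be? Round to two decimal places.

Under orthogonal rotation h² = Σλ², so λ_F2² = h² − (0.8820) = 0.930 − 0.8820 = 0.0480.
|λ| = √0.0480 = 0.2191.

0.22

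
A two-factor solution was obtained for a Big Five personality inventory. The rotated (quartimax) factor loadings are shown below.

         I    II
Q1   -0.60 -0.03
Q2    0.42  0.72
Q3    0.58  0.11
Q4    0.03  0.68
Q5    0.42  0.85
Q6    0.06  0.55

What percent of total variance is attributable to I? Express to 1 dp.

17.6%

SS loadings for I = (-0.60)² + 0.42² + 0.58² + 0.03² + 0.42² + 0.06² = 1.0537
With 6 standardized items, total variance = 6. Proportion = 1.0537/6 = 0.1756 → 17.56%.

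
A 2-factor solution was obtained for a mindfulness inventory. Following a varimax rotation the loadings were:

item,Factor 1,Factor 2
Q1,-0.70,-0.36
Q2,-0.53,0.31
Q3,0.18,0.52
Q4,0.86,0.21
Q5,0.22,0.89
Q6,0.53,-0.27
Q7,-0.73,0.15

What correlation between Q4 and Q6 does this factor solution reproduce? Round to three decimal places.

0.399

r̂ = Σ λ_i·λ_j across factors = (0.86)(0.53) + (0.21)(-0.27)
  = +0.4558 -0.0567 = 0.3991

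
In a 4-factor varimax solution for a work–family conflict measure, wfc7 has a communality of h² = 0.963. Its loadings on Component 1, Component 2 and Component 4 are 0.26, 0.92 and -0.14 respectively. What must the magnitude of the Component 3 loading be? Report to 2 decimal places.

Under orthogonal rotation h² = Σλ², so λ_Component 3² = h² − (0.9336) = 0.963 − 0.9336 = 0.0294.
|λ| = √0.0294 = 0.1715.

0.17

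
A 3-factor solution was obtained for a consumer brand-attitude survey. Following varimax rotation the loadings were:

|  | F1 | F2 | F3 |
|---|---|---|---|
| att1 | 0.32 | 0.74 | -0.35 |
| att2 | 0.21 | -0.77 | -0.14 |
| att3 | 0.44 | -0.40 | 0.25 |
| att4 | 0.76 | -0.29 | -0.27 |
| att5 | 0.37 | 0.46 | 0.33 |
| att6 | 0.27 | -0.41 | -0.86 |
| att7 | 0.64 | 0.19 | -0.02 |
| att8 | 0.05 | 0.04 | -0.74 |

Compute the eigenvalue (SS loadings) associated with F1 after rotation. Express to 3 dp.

SS loadings for F1 = 0.32² + 0.21² + 0.44² + 0.76² + 0.37² + 0.27² + 0.64² + 0.05² = 0.1024 + 0.0441 + 0.1936 + 0.5776 + 0.1369 + 0.0729 + 0.4096 + 0.0025 = 1.5396

1.540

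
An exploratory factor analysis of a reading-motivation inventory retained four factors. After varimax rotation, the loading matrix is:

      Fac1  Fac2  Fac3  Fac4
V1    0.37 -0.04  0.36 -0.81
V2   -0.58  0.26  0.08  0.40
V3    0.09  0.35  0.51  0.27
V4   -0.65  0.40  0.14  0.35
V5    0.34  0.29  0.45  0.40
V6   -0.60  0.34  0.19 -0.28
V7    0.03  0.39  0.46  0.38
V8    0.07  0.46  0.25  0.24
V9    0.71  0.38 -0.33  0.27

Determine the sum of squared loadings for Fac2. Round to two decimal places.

SS loadings for Fac2 = (-0.04)² + 0.26² + 0.35² + 0.40² + 0.29² + 0.34² + 0.39² + 0.46² + 0.38² = 0.0016 + 0.0676 + 0.1225 + 0.1600 + 0.0841 + 0.1156 + 0.1521 + 0.2116 + 0.1444 = 1.0595

1.06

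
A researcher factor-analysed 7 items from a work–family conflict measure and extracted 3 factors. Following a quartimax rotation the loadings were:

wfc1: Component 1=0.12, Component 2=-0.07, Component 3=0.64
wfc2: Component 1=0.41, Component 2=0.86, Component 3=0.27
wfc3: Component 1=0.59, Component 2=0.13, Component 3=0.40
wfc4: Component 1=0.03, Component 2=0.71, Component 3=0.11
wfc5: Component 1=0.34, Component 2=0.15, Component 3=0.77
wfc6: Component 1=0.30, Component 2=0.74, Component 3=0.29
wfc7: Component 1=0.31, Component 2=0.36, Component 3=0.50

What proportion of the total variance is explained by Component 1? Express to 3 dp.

SS loadings for Component 1 = 0.12² + 0.41² + 0.59² + 0.03² + 0.34² + 0.30² + 0.31² = 0.8332
Proportion of variance = 0.8332 / 7 = 0.1190.

0.119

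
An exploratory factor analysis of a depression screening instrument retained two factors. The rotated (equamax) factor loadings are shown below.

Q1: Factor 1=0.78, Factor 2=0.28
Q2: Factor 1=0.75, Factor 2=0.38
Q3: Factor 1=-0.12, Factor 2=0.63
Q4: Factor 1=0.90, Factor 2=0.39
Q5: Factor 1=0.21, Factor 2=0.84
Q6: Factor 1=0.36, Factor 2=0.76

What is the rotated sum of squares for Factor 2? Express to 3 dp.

SS loadings for Factor 2 = 0.28² + 0.38² + 0.63² + 0.39² + 0.84² + 0.76² = 0.0784 + 0.1444 + 0.3969 + 0.1521 + 0.7056 + 0.5776 = 2.0550

2.055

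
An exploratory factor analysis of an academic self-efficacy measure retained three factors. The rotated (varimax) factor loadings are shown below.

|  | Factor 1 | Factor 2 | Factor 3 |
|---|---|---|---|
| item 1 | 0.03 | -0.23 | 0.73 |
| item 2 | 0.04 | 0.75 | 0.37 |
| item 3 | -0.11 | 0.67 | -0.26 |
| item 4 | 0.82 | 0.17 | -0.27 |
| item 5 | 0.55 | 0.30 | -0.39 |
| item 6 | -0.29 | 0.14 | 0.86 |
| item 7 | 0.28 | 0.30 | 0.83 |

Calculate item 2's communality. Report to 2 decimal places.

h² = 0.04² + 0.75² + 0.37² = 0.0016 + 0.5625 + 0.1369 = 0.7010

0.70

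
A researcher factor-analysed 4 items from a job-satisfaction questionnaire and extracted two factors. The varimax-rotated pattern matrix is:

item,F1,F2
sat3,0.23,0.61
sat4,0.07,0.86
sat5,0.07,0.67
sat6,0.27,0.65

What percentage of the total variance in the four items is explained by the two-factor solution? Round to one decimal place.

53.0%

SS loadings by factor: 0.1356, 1.9831; total = 2.1187.
Total variance with 4 standardized items is 4, so the solution explains 2.1187/4 = 0.5297 = 52.97%.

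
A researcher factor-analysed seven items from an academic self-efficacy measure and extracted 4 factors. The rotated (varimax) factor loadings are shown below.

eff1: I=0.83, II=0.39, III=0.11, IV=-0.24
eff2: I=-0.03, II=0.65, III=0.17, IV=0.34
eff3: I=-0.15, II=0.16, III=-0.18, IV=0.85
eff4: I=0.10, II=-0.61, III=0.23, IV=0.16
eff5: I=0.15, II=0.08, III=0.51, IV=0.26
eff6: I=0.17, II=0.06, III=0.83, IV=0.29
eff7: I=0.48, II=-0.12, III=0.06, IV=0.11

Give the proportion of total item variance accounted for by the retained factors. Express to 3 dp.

0.595

SS loadings by factor: 1.0041, 0.9967, 1.0789, 1.0851; total = 4.1648.
Total variance with 7 standardized items is 7, so the solution explains 4.1648/7 = 0.5950.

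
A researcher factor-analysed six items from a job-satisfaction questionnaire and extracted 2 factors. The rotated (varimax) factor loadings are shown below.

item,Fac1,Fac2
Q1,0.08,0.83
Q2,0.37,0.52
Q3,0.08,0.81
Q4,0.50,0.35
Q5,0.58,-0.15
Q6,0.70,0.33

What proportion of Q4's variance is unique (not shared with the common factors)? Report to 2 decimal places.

0.63

h² = 0.50² + 0.35² = 0.2500 + 0.1225 = 0.3725
Uniqueness u² = 1 − h² = 1 − 0.3725 = 0.6275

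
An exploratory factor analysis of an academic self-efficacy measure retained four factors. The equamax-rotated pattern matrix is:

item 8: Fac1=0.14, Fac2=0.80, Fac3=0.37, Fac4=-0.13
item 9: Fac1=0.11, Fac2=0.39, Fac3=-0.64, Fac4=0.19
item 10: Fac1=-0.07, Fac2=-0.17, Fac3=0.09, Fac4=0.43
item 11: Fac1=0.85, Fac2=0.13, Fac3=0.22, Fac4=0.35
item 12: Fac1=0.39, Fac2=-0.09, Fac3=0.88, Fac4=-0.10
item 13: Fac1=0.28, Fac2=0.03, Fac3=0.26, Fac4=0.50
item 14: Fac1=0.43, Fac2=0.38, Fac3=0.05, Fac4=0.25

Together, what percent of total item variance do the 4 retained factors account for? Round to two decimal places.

SS loadings by factor: 1.1745, 0.9913, 1.4475, 0.6829; total = 4.2962.
Total variance with 7 standardized items is 7, so the solution explains 4.2962/7 = 0.6137 = 61.37%.

61.37%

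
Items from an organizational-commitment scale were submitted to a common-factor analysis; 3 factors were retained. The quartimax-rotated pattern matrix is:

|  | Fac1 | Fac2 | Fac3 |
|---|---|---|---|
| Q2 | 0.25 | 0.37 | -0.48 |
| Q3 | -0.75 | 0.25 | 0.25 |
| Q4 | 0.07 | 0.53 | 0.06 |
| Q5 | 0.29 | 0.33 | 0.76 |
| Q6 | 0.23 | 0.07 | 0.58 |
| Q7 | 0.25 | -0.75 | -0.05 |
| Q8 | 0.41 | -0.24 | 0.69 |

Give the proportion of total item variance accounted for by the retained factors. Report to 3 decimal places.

0.557

SS loadings by factor: 0.9975, 1.2142, 1.6891; total = 3.9008.
Total variance with 7 standardized items is 7, so the solution explains 3.9008/7 = 0.5573.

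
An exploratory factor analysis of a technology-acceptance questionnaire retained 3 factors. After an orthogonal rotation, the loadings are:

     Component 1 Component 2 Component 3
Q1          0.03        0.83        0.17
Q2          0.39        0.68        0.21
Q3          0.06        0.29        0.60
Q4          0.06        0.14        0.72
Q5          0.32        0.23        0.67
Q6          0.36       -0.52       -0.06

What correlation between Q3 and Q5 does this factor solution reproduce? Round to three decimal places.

0.488

r̂ = Σ λ_i·λ_j across factors = (0.06)(0.32) + (0.29)(0.23) + (0.60)(0.67)
  = +0.0192 +0.0667 +0.4020 = 0.4879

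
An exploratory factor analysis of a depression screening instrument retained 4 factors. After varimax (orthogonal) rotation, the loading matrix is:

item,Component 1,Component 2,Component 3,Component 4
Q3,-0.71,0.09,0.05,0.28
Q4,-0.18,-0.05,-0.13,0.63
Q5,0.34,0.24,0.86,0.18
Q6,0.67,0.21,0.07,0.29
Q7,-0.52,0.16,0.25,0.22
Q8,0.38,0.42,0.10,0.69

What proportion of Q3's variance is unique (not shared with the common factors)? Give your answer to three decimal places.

0.407

h² = (-0.71)² + 0.09² + 0.05² + 0.28² = 0.5041 + 0.0081 + 0.0025 + 0.0784 = 0.5931
Uniqueness u² = 1 − h² = 1 − 0.5931 = 0.4069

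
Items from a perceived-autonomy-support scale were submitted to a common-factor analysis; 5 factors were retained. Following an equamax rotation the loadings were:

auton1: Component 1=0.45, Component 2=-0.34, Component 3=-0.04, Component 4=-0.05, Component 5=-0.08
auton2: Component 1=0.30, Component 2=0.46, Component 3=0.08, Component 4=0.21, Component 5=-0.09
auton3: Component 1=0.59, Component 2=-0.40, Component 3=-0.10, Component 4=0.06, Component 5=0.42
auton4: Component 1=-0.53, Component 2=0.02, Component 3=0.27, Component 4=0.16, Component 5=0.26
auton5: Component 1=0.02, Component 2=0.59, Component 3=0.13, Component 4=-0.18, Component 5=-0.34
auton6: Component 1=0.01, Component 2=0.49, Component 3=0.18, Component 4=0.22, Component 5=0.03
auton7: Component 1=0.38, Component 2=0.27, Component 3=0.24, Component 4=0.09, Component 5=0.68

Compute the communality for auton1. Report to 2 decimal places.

0.33

h² = 0.45² + (-0.34)² + (-0.04)² + (-0.05)² + (-0.08)² = 0.2025 + 0.1156 + 0.0016 + 0.0025 + 0.0064 = 0.3286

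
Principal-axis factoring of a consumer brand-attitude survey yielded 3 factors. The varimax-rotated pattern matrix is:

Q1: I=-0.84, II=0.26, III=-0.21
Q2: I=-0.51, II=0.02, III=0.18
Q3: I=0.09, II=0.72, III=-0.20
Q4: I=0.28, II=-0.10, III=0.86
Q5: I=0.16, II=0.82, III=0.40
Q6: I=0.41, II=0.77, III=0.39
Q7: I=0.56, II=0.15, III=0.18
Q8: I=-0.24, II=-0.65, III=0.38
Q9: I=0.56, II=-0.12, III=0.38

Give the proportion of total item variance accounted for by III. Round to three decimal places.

0.165

SS loadings for III = (-0.21)² + 0.18² + (-0.20)² + 0.86² + 0.40² + 0.39² + 0.18² + 0.38² + 0.38² = 1.4894
Proportion of variance = 1.4894 / 9 = 0.1655.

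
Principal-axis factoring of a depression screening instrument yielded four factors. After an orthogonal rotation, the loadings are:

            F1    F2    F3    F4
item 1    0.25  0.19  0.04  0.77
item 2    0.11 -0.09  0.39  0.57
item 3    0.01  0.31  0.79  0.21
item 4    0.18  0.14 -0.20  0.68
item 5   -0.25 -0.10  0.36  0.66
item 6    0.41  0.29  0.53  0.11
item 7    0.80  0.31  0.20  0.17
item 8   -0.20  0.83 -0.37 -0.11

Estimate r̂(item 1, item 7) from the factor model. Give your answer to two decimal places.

0.40

r̂ = Σ λ_i·λ_j across factors = (0.25)(0.80) + (0.19)(0.31) + (0.04)(0.20) + (0.77)(0.17)
  = +0.2000 +0.0589 +0.0080 +0.1309 = 0.3978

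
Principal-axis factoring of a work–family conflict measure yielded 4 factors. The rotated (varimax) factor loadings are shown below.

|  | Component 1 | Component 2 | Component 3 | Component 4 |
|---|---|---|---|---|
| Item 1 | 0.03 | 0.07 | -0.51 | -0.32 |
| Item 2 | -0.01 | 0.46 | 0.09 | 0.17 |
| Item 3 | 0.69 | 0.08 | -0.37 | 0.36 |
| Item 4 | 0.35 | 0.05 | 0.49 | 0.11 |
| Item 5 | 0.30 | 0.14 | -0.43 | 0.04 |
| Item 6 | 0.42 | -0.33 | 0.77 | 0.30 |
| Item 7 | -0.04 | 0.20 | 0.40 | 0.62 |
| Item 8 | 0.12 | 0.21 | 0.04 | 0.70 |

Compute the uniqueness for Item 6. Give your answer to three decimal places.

h² = 0.42² + (-0.33)² + 0.77² + 0.30² = 0.1764 + 0.1089 + 0.5929 + 0.0900 = 0.9682
Uniqueness u² = 1 − h² = 1 − 0.9682 = 0.0318

0.032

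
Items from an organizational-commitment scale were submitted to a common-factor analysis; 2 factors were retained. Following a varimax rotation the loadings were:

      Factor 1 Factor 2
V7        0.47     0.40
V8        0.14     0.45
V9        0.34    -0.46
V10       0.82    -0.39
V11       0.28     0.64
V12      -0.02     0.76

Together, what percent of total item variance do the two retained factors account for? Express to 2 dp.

47.01%

SS loadings by factor: 1.1073, 1.7134; total = 2.8207.
Total variance with 6 standardized items is 6, so the solution explains 2.8207/6 = 0.4701 = 47.01%.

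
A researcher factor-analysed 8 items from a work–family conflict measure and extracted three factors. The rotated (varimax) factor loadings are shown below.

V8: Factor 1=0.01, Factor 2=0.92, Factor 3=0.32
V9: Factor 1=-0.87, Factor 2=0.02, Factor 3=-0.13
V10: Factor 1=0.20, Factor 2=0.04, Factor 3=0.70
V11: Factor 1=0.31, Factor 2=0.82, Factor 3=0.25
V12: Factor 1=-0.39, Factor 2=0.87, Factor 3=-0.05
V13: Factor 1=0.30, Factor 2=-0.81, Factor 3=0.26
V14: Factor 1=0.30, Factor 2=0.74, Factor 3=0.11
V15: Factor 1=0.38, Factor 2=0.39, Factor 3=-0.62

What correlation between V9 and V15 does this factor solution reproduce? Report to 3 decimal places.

-0.242

r̂ = Σ λ_i·λ_j across factors = (-0.87)(0.38) + (0.02)(0.39) + (-0.13)(-0.62)
  = -0.3306 +0.0078 +0.0806 = -0.2422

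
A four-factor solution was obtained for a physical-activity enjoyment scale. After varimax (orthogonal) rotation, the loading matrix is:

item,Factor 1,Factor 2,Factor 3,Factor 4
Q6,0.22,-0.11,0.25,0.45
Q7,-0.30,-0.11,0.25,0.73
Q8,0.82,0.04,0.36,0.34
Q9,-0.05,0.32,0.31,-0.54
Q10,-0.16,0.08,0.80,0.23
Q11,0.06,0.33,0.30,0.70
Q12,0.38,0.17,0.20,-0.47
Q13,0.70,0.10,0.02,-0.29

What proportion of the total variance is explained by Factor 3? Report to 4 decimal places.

SS loadings for Factor 3 = 0.25² + 0.25² + 0.36² + 0.31² + 0.80² + 0.30² + 0.20² + 0.02² = 1.1211
Proportion of variance = 1.1211 / 8 = 0.1401.

0.1401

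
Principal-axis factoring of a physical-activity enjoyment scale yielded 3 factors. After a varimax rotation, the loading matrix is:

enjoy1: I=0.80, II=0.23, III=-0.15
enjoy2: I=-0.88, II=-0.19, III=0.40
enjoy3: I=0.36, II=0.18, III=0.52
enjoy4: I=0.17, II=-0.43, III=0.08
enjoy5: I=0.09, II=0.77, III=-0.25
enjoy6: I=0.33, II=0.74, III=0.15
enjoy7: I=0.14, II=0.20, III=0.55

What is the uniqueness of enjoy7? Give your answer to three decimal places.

h² = 0.14² + 0.20² + 0.55² = 0.0196 + 0.0400 + 0.3025 = 0.3621
Uniqueness u² = 1 − h² = 1 − 0.3621 = 0.6379

0.638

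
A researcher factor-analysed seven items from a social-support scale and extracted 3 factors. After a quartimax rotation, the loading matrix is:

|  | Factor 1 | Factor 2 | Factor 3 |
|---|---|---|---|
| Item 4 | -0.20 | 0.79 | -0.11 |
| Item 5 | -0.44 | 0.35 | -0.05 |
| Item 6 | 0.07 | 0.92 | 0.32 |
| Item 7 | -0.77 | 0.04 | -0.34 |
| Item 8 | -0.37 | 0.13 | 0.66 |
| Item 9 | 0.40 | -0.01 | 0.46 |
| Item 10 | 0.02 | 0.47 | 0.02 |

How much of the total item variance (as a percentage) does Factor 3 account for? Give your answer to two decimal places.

SS loadings for Factor 3 = (-0.11)² + (-0.05)² + 0.32² + (-0.34)² + 0.66² + 0.46² + 0.02² = 0.8802
With 7 standardized items, total variance = 7. Proportion = 0.8802/7 = 0.1257 → 12.57%.

12.57%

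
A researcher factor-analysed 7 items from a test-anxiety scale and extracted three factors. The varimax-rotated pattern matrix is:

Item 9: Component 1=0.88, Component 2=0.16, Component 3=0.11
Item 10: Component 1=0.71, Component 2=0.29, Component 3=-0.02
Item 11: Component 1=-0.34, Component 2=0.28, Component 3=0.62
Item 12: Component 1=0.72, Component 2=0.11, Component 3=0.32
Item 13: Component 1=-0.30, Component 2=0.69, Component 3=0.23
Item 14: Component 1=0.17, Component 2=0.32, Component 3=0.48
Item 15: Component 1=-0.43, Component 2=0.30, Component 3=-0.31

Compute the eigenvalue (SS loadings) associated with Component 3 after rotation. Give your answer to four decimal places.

0.8787

SS loadings for Component 3 = 0.11² + (-0.02)² + 0.62² + 0.32² + 0.23² + 0.48² + (-0.31)² = 0.0121 + 0.0004 + 0.3844 + 0.1024 + 0.0529 + 0.2304 + 0.0961 = 0.8787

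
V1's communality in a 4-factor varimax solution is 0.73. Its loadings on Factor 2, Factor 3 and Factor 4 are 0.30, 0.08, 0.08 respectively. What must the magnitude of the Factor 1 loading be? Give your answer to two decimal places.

Under orthogonal rotation h² = Σλ², so λ_Factor 1² = h² − (0.1028) = 0.73 − 0.1028 = 0.6272.
|λ| = √0.6272 = 0.7920.

0.79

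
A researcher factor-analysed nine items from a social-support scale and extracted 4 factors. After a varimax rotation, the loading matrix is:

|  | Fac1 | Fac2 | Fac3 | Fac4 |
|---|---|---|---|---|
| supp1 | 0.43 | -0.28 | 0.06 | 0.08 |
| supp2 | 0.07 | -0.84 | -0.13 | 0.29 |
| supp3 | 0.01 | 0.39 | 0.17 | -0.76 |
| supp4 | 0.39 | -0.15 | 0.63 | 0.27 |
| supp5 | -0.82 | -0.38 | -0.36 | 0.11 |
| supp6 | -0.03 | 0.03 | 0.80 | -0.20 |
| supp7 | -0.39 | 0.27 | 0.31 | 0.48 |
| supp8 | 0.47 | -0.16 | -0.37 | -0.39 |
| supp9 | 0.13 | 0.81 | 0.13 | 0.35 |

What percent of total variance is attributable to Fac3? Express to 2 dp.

16.29%

SS loadings for Fac3 = 0.06² + (-0.13)² + 0.17² + 0.63² + (-0.36)² + 0.80² + 0.31² + (-0.37)² + 0.13² = 1.4658
With 9 standardized items, total variance = 9. Proportion = 1.4658/9 = 0.1629 → 16.29%.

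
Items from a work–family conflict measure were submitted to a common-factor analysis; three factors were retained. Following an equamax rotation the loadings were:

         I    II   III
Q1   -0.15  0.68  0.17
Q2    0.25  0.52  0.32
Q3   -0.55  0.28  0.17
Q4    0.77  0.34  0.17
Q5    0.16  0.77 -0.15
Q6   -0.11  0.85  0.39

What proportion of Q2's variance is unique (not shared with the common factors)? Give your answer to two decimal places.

h² = 0.25² + 0.52² + 0.32² = 0.0625 + 0.2704 + 0.1024 = 0.4353
Uniqueness u² = 1 − h² = 1 − 0.4353 = 0.5647

0.56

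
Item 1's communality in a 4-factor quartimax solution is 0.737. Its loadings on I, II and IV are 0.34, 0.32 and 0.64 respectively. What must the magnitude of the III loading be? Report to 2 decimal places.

Under orthogonal rotation h² = Σλ², so λ_III² = h² − (0.6276) = 0.737 − 0.6276 = 0.1094.
|λ| = √0.1094 = 0.3308.

0.33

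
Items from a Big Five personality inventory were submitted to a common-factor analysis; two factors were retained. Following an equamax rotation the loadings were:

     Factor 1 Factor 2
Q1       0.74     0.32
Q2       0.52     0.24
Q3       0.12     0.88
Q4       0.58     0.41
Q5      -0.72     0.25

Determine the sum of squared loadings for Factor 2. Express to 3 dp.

SS loadings for Factor 2 = 0.32² + 0.24² + 0.88² + 0.41² + 0.25² = 0.1024 + 0.0576 + 0.7744 + 0.1681 + 0.0625 = 1.1650

1.165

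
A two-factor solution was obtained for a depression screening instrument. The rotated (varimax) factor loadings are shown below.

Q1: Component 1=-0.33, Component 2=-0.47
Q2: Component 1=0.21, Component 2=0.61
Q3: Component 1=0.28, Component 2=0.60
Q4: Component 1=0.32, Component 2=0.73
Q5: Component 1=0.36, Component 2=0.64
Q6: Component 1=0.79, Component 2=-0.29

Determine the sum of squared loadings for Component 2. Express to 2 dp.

SS loadings for Component 2 = (-0.47)² + 0.61² + 0.60² + 0.73² + 0.64² + (-0.29)² = 0.2209 + 0.3721 + 0.3600 + 0.5329 + 0.4096 + 0.0841 = 1.9796

1.98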